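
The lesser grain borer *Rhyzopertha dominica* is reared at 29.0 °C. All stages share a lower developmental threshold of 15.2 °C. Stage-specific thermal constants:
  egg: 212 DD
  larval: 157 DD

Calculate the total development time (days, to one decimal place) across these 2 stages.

26.7 days

Daily accumulation at 29.0 °C = 29.0 − 15.2 = 13.8 DD/day.
Total K = 212 + 157 = 369 DD.
Total duration = 369 / 13.8 = 26.739 ≈ 26.7 days.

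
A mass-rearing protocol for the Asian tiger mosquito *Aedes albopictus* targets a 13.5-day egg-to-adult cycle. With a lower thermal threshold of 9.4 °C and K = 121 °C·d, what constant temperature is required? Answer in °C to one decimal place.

Required daily accumulation = 121 / 13.5 = 8.963 DD/day.
T = T_base + 8.963 = 9.4 + 8.963 = 18.363 ≈ 18.4 °C.

18.4 °C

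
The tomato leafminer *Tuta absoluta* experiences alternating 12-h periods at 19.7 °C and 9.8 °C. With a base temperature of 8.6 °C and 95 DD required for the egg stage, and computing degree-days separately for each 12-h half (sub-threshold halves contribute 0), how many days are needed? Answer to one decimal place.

15.4 days

Day half: max(0, 19.7 − 8.6) × 0.5 = 11.1 × 0.5 = 5.55 DD.
Night half: max(0, 9.8 − 8.6) × 0.5 = 1.2 × 0.5 = 0.60 DD.
Per 24 h: 6.15 DD/day.
Duration = 95 / 6.15 = 15.447 ≈ 15.4 days.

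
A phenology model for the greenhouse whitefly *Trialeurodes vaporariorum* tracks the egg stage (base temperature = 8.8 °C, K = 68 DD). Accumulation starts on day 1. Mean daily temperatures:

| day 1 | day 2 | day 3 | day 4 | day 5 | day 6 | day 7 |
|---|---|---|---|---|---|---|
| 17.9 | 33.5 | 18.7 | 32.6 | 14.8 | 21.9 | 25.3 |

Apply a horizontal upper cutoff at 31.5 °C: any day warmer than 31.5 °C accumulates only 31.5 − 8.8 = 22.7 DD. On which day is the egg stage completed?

day 5

Daily DD above 8.8 °C (capped at 22.7): 9.1, 22.7, 9.9, 22.7, 6.0, 13.1, 16.5.
Cumulative: 9.1, 31.8, 41.7, 64.4, 70.4, 83.5, 100.0.
The total first reaches 68 DD on day 5.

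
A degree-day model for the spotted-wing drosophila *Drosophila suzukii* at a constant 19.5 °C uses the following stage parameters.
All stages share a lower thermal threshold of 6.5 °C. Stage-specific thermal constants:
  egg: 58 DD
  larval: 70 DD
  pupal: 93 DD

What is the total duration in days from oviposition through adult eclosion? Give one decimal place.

17.0 days

Daily accumulation at 19.5 °C = 19.5 − 6.5 = 13.0 DD/day.
Total K = 58 + 70 + 93 = 221 DD.
Total duration = 221 / 13.0 = 17.000 ≈ 17.0 days.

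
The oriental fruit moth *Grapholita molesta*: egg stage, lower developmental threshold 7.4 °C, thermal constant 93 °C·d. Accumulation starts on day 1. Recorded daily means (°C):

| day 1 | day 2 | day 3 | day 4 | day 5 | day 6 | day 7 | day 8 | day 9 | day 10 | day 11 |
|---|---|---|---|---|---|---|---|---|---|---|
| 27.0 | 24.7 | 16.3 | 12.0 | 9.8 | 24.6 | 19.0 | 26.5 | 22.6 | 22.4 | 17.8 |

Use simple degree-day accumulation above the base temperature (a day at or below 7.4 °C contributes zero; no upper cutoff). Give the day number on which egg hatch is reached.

Daily DD above 7.4 °C: 19.6, 17.3, 8.9, 4.6, 2.4, 17.2, 11.6, 19.1, 15.2, 15.0, 10.4.
Cumulative: 19.6, 36.9, 45.8, 50.4, 52.8, 70.0, 81.6, 100.7, 115.9, 130.9, 141.3.
The total first reaches 93 DD on day 8.

day 8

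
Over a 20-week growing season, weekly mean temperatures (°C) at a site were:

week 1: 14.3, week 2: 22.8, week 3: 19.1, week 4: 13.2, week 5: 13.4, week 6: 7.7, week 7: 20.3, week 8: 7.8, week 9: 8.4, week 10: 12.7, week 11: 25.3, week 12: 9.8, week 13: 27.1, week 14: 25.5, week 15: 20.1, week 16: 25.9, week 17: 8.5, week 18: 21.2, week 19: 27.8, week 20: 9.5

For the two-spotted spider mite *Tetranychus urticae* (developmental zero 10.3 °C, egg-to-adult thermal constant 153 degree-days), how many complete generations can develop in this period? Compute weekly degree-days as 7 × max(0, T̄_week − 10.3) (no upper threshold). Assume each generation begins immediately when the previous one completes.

6 generations

Weekly DD (7 × max(0, T̄ − 10.3)): 28.0, 87.5, 61.6, 20.3, 21.7, 0.0, 70.0, 0.0, 0.0, 16.8, 105.0, 0.0, 117.6, 106.4, 68.6, 109.2, 0.0, 76.3, 122.5, 0.0.
Season total = 1011.5 DD.
Complete generations = ⌊1011.5 / 153⌋ = 6.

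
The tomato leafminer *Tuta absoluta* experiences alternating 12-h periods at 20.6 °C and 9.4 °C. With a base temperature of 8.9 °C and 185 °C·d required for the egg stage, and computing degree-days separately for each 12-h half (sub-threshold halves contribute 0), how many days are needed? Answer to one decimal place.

Day half: max(0, 20.6 − 8.9) × 0.5 = 11.7 × 0.5 = 5.85 DD.
Night half: max(0, 9.4 − 8.9) × 0.5 = 0.5 × 0.5 = 0.25 DD.
Per 24 h: 6.10 DD/day.
Duration = 185 / 6.10 = 30.328 ≈ 30.3 days.

30.3 days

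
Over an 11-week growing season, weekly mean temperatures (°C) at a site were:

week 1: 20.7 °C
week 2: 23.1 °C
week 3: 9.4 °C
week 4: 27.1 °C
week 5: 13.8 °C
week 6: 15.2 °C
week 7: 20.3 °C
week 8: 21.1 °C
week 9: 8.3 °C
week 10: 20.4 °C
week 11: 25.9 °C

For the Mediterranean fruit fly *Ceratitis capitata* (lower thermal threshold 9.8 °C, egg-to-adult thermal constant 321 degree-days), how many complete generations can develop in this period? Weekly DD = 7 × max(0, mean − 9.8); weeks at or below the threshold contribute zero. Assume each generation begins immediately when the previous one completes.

2 generations

Weekly DD (7 × max(0, T̄ − 9.8)): 76.3, 93.1, 0.0, 121.1, 28.0, 37.8, 73.5, 79.1, 0.0, 74.2, 112.7.
Season total = 695.8 DD.
Complete generations = ⌊695.8 / 321⌋ = 2.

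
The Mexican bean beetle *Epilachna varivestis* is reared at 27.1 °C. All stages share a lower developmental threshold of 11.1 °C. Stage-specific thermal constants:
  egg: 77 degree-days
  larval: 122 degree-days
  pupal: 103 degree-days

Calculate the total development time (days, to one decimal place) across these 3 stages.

Daily accumulation at 27.1 °C = 27.1 − 11.1 = 16.0 DD/day.
Total K = 77 + 122 + 103 = 302 DD.
Total duration = 302 / 16.0 = 18.875 ≈ 18.9 days.

18.9 days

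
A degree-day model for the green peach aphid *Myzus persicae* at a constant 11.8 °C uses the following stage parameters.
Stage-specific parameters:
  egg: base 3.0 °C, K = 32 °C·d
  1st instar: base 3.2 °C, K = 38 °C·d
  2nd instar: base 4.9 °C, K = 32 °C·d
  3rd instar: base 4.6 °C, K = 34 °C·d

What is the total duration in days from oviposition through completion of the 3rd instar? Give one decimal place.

17.4 days

egg: 32 / (11.8 − 3.0) = 32 / 8.8 = 3.636 d.
1st instar: 38 / (11.8 − 3.2) = 38 / 8.6 = 4.419 d.
2nd instar: 32 / (11.8 − 4.9) = 32 / 6.9 = 4.638 d.
3rd instar: 34 / (11.8 − 4.6) = 34 / 7.2 = 4.722 d.
Sum = 17.415 ≈ 17.4 days.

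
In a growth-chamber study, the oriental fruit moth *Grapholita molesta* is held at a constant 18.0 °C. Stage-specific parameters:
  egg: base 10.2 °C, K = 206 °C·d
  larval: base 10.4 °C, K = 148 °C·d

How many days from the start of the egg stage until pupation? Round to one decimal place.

egg: 206 / (18.0 − 10.2) = 206 / 7.8 = 26.410 d.
larval: 148 / (18.0 − 10.4) = 148 / 7.6 = 19.474 d.
Sum = 45.884 ≈ 45.9 days.

45.9 days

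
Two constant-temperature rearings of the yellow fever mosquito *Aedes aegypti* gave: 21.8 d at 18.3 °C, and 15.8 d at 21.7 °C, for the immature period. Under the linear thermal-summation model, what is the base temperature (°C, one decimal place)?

Linear rate model ⇒ the product D·(T − T_b) is constant across temperatures.
21.8·(18.3 − T_b) = 15.8·(21.7 − T_b)
T_b = (21.8·18.3 − 15.8·21.7) / (21.8 − 15.8) = 56.08 / 6.0 = 9.347 °C ≈ 9.3 °C.

9.3 °C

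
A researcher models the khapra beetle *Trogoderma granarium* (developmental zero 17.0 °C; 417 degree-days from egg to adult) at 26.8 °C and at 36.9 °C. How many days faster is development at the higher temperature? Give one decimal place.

21.6 days

At 26.8 °C: 417 / (26.8 − 17.0) = 417 / 9.8 = 42.551 d.
At 36.9 °C: 417 / (36.9 − 17.0) = 417 / 19.9 = 20.955 d.
Difference = |42.551 − 20.955| = 21.596 ≈ 21.6 days.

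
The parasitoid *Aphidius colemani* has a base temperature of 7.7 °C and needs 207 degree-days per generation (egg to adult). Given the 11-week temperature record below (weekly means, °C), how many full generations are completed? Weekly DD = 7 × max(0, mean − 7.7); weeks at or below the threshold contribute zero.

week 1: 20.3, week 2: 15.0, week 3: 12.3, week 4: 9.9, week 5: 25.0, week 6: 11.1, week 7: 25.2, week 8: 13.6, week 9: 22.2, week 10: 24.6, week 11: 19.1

Weekly DD (7 × max(0, T̄ − 7.7)): 88.2, 51.1, 32.2, 15.4, 121.1, 23.8, 122.5, 41.3, 101.5, 118.3, 79.8.
Season total = 795.2 DD.
Complete generations = ⌊795.2 / 207⌋ = 3.

3 generations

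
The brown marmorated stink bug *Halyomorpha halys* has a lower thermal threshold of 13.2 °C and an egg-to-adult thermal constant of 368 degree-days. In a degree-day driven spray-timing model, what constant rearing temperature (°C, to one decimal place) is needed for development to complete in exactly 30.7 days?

Required daily accumulation = 368 / 30.7 = 11.987 DD/day.
T = T_base + 11.987 = 13.2 + 11.987 = 25.187 ≈ 25.2 °C.

25.2 °C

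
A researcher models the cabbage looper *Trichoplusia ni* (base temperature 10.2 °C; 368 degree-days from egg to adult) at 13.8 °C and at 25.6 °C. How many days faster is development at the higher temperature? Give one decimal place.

At 13.8 °C: 368 / (13.8 − 10.2) = 368 / 3.6 = 102.222 d.
At 25.6 °C: 368 / (25.6 − 10.2) = 368 / 15.4 = 23.896 d.
Difference = |102.222 − 23.896| = 78.326 ≈ 78.3 days.

78.3 days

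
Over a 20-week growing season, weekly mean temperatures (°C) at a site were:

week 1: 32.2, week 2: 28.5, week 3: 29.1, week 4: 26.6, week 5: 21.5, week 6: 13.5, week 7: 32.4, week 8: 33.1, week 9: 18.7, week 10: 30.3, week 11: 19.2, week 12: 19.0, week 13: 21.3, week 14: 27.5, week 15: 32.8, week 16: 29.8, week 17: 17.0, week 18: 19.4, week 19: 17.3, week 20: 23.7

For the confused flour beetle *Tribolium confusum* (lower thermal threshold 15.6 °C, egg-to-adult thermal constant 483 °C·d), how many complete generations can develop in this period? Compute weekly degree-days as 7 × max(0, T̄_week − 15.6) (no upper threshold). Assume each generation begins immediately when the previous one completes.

2 generations

Weekly DD (7 × max(0, T̄ − 15.6)): 116.2, 90.3, 94.5, 77.0, 41.3, 0.0, 117.6, 122.5, 21.7, 102.9, 25.2, 23.8, 39.9, 83.3, 120.4, 99.4, 9.8, 26.6, 11.9, 56.7.
Season total = 1281.0 DD.
Complete generations = ⌊1281.0 / 483⌋ = 2.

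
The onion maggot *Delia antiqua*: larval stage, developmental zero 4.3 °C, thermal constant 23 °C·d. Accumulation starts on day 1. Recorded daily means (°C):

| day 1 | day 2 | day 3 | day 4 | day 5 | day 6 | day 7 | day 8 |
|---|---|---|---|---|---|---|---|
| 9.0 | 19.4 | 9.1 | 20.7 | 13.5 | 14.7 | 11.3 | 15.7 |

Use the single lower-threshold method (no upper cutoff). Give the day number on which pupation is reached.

day 3

Daily DD above 4.3 °C: 4.7, 15.1, 4.8, 16.4, 9.2, 10.4, 7.0, 11.4.
Cumulative: 4.7, 19.8, 24.6, 41.0, 50.2, 60.6, 67.6, 79.0.
The total first reaches 23 DD on day 3.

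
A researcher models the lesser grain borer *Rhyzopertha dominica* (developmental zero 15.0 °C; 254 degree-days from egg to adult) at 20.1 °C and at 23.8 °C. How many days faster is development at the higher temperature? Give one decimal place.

20.9 days

At 20.1 °C: 254 / (20.1 − 15.0) = 254 / 5.1 = 49.804 d.
At 23.8 °C: 254 / (23.8 − 15.0) = 254 / 8.8 = 28.864 d.
Difference = |49.804 − 28.864| = 20.940 ≈ 20.9 days.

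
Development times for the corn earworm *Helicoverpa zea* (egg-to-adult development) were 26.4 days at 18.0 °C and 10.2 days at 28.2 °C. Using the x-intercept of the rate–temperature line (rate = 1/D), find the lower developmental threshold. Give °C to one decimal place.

Equal thermal constants: D₁(T₁ − T_b) = D₂(T₂ − T_b).
26.4·(18.0 − T_b) = 10.2·(28.2 − T_b)
T_b = (26.4·18.0 − 10.2·28.2) / (26.4 − 10.2) = 187.56 / 16.2 = 11.578 °C ≈ 11.6 °C.

11.6 °C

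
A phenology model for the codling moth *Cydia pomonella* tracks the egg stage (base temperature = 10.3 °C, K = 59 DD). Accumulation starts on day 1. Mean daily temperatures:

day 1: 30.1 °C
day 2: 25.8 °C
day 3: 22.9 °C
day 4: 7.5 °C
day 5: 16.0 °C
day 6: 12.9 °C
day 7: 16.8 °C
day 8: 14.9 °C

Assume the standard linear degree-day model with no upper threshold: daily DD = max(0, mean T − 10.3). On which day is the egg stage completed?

Daily DD above 10.3 °C: 19.8, 15.5, 12.6, 0.0, 5.7, 2.6, 6.5, 4.6.
Cumulative: 19.8, 35.3, 47.9, 47.9, 53.6, 56.2, 62.7, 67.3.
The total first reaches 59 DD on day 7.

day 7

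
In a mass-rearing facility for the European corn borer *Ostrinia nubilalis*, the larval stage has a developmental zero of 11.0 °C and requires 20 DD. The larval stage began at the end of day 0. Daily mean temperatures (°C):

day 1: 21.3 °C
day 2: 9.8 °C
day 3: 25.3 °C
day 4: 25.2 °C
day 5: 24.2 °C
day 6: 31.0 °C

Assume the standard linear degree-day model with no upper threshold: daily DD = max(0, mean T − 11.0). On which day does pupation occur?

day 3

Daily DD above 11.0 °C: 10.3, 0.0, 14.3, 14.2, 13.2, 20.0.
Cumulative: 10.3, 10.3, 24.6, 38.8, 52.0, 72.0.
The total first reaches 20 DD on day 3.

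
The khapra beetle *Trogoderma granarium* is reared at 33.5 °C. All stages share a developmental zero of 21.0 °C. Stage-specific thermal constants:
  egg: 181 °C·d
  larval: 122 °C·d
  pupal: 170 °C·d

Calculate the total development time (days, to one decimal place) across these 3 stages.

Daily accumulation at 33.5 °C = 33.5 − 21.0 = 12.5 DD/day.
Total K = 181 + 122 + 170 = 473 DD.
Total duration = 473 / 12.5 = 37.840 ≈ 37.8 days.

37.8 days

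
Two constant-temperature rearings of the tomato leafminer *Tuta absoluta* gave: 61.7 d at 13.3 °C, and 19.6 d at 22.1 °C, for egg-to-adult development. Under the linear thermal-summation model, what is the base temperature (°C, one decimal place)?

Under the model K = D·(T − T_b), so D₁·(T₁ − T_b) = D₂·(T₂ − T_b).
61.7·(13.3 − T_b) = 19.6·(22.1 − T_b)
T_b = (61.7·13.3 − 19.6·22.1) / (61.7 − 19.6) = 387.45 / 42.1 = 9.203 °C ≈ 9.2 °C.

9.2 °C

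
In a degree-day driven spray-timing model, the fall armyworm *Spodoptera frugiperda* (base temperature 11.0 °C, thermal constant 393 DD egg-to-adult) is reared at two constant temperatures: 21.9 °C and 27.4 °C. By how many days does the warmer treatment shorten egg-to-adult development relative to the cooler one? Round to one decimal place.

12.1 days

At 21.9 °C: 393 / (21.9 − 11.0) = 393 / 10.9 = 36.055 d.
At 27.4 °C: 393 / (27.4 − 11.0) = 393 / 16.4 = 23.963 d.
Difference = |36.055 − 23.963| = 12.092 ≈ 12.1 days.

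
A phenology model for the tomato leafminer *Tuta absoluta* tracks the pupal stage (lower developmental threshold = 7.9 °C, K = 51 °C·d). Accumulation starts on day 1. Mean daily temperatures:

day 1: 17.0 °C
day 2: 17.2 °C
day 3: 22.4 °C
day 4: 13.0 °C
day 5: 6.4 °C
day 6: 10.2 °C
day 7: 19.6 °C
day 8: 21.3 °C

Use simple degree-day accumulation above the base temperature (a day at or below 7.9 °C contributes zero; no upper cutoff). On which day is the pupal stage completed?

day 7

Daily DD above 7.9 °C: 9.1, 9.3, 14.5, 5.1, 0.0, 2.3, 11.7, 13.4.
Cumulative: 9.1, 18.4, 32.9, 38.0, 38.0, 40.3, 52.0, 65.4.
The total first reaches 51 DD on day 7.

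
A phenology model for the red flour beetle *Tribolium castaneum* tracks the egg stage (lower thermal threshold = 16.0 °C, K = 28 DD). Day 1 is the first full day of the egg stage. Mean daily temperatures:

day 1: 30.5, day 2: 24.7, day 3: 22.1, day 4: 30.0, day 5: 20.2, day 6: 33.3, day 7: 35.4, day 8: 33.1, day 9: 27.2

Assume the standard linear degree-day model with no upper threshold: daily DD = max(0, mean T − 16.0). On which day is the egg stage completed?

day 3

Daily DD above 16.0 °C: 14.5, 8.7, 6.1, 14.0, 4.2, 17.3, 19.4, 17.1, 11.2.
Cumulative: 14.5, 23.2, 29.3, 43.3, 47.5, 64.8, 84.2, 101.3, 112.5.
The total first reaches 28 DD on day 3.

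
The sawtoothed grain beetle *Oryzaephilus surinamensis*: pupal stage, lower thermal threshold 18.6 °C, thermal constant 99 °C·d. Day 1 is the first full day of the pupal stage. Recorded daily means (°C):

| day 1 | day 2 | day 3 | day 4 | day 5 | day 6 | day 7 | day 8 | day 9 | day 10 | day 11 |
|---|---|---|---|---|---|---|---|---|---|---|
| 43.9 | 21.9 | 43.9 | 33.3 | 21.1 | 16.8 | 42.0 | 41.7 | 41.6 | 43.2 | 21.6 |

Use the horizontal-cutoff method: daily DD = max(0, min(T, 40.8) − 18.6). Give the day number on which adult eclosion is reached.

day 8

Daily DD above 18.6 °C (capped at 22.2): 22.2, 3.3, 22.2, 14.7, 2.5, 0.0, 22.2, 22.2, 22.2, 22.2, 3.0.
Cumulative: 22.2, 25.5, 47.7, 62.4, 64.9, 64.9, 87.1, 109.3, 131.5, 153.7, 156.7.
The total first reaches 99 DD on day 8.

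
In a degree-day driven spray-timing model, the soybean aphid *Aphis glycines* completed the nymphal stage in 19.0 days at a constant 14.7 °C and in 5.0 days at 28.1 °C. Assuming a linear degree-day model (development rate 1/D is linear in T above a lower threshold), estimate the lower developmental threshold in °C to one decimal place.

Equal thermal constants: D₁(T₁ − T_b) = D₂(T₂ − T_b).
19.0·(14.7 − T_b) = 5.0·(28.1 − T_b)
T_b = (19.0·14.7 − 5.0·28.1) / (19.0 − 5.0) = 138.80 / 14.0 = 9.914 °C ≈ 9.9 °C.

9.9 °C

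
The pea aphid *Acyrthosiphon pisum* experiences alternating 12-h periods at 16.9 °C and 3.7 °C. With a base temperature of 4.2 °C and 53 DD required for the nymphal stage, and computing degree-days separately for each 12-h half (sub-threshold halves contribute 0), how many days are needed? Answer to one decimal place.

8.3 days

Day half: max(0, 16.9 − 4.2) × 0.5 = 12.7 × 0.5 = 6.35 DD.
Night half: max(0, 3.7 − 4.2) × 0.5 = 0.0 × 0.5 = 0.00 DD.
Per 24 h: 6.35 DD/day.
Duration = 53 / 6.35 = 8.346 ≈ 8.3 days.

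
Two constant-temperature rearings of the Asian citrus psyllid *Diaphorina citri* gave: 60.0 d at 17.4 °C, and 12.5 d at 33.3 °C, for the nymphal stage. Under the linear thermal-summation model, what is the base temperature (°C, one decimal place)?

Equal thermal constants: D₁(T₁ − T_b) = D₂(T₂ − T_b).
60.0·(17.4 − T_b) = 12.5·(33.3 − T_b)
T_b = (60.0·17.4 − 12.5·33.3) / (60.0 − 12.5) = 627.75 / 47.5 = 13.216 °C ≈ 13.2 °C.

13.2 °C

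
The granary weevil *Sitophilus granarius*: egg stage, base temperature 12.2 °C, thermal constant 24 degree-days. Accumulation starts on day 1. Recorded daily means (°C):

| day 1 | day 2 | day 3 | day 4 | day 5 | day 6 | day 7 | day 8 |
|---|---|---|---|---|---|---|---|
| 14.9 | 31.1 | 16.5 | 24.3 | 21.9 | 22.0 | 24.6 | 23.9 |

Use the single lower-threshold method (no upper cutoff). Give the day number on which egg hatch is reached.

Daily DD above 12.2 °C: 2.7, 18.9, 4.3, 12.1, 9.7, 9.8, 12.4, 11.7.
Cumulative: 2.7, 21.6, 25.9, 38.0, 47.7, 57.5, 69.9, 81.6.
The total first reaches 24 DD on day 3.

day 3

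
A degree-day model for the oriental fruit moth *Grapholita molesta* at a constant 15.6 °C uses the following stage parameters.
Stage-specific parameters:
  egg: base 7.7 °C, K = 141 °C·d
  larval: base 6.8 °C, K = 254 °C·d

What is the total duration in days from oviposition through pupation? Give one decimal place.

egg: 141 / (15.6 − 7.7) = 141 / 7.9 = 17.848 d.
larval: 254 / (15.6 − 6.8) = 254 / 8.8 = 28.864 d.
Sum = 46.712 ≈ 46.7 days.

46.7 days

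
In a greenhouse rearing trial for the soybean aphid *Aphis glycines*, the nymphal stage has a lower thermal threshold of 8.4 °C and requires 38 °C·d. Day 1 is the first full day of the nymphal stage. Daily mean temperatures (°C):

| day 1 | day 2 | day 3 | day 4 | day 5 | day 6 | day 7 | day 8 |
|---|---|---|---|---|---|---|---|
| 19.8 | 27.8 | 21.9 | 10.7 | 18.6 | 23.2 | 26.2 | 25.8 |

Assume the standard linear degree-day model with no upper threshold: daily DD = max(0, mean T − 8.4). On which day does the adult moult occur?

Daily DD above 8.4 °C: 11.4, 19.4, 13.5, 2.3, 10.2, 14.8, 17.8, 17.4.
Cumulative: 11.4, 30.8, 44.3, 46.6, 56.8, 71.6, 89.4, 106.8.
The total first reaches 38 DD on day 3.

day 3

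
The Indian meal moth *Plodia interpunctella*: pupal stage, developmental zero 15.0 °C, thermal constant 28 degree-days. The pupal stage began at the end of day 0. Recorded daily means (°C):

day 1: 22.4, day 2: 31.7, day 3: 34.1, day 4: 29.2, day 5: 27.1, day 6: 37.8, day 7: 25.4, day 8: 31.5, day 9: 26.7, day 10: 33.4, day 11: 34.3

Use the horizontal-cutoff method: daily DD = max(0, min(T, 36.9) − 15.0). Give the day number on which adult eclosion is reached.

Daily DD above 15.0 °C (capped at 21.9): 7.4, 16.7, 19.1, 14.2, 12.1, 21.9, 10.4, 16.5, 11.7, 18.4, 19.3.
Cumulative: 7.4, 24.1, 43.2, 57.4, 69.5, 91.4, 101.8, 118.3, 130.0, 148.4, 167.7.
The total first reaches 28 DD on day 3.

day 3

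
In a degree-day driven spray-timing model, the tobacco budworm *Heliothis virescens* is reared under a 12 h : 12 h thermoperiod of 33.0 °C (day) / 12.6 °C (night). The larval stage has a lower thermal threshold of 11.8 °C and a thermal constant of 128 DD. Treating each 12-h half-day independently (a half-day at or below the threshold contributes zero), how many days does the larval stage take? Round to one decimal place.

Day half: max(0, 33.0 − 11.8) × 0.5 = 21.2 × 0.5 = 10.60 DD.
Night half: max(0, 12.6 − 11.8) × 0.5 = 0.8 × 0.5 = 0.40 DD.
Per 24 h: 11.00 DD/day.
Duration = 128 / 11.00 = 11.636 ≈ 11.6 days.

11.6 days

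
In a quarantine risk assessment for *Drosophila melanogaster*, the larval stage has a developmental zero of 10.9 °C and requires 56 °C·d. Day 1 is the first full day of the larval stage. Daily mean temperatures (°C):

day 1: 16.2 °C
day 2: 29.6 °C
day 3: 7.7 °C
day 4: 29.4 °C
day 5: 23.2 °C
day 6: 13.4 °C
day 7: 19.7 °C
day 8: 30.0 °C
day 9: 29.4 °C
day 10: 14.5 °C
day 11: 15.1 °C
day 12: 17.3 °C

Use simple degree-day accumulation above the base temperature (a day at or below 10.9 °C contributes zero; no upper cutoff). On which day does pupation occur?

day 6

Daily DD above 10.9 °C: 5.3, 18.7, 0.0, 18.5, 12.3, 2.5, 8.8, 19.1, 18.5, 3.6, 4.2, 6.4.
Cumulative: 5.3, 24.0, 24.0, 42.5, 54.8, 57.3, 66.1, 85.2, 103.7, 107.3, 111.5, 117.9.
The total first reaches 56 DD on day 6.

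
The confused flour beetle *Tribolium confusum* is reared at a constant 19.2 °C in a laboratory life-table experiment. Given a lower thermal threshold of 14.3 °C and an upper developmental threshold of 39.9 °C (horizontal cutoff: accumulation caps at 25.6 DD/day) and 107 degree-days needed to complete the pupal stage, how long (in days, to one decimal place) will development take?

21.8 days

Daily accumulation = 19.2 − 14.3 = 4.9 DD/day.
Duration = 107 / 4.9 = 21.837 ≈ 21.8 days.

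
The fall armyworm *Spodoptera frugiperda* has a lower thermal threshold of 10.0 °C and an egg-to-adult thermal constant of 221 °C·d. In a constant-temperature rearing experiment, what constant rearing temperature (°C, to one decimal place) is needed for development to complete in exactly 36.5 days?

16.1 °C

Required daily accumulation = 221 / 36.5 = 6.055 DD/day.
T = T_base + 6.055 = 10.0 + 6.055 = 16.055 ≈ 16.1 °C.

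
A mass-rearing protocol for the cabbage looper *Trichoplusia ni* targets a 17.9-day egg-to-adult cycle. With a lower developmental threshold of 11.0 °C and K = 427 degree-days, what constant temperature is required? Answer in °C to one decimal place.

Required daily accumulation = 427 / 17.9 = 23.855 DD/day.
T = T_base + 23.855 = 11.0 + 23.855 = 34.855 ≈ 34.9 °C.

34.9 °C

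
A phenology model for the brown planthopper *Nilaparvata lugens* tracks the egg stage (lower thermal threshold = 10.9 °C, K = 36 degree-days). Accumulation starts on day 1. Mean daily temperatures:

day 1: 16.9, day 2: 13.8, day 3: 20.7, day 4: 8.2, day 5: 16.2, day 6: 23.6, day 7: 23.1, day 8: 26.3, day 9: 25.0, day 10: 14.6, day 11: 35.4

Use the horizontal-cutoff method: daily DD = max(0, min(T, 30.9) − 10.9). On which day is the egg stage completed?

Daily DD above 10.9 °C (capped at 20.0): 6.0, 2.9, 9.8, 0.0, 5.3, 12.7, 12.2, 15.4, 14.1, 3.7, 20.0.
Cumulative: 6.0, 8.9, 18.7, 18.7, 24.0, 36.7, 48.9, 64.3, 78.4, 82.1, 102.1.
The total first reaches 36 DD on day 6.

day 6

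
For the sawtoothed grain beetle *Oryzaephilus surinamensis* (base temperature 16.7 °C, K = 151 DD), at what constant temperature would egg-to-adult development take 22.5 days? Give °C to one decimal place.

23.4 °C

Required daily accumulation = 151 / 22.5 = 6.711 DD/day.
T = T_base + 6.711 = 16.7 + 6.711 = 23.411 ≈ 23.4 °C.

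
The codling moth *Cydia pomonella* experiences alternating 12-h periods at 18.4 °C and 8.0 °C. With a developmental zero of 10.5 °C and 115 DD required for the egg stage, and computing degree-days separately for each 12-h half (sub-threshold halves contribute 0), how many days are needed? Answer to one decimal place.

Day half: max(0, 18.4 − 10.5) × 0.5 = 7.9 × 0.5 = 3.95 DD.
Night half: max(0, 8.0 − 10.5) × 0.5 = 0.0 × 0.5 = 0.00 DD.
Per 24 h: 3.95 DD/day.
Duration = 115 / 3.95 = 29.114 ≈ 29.1 days.

29.1 days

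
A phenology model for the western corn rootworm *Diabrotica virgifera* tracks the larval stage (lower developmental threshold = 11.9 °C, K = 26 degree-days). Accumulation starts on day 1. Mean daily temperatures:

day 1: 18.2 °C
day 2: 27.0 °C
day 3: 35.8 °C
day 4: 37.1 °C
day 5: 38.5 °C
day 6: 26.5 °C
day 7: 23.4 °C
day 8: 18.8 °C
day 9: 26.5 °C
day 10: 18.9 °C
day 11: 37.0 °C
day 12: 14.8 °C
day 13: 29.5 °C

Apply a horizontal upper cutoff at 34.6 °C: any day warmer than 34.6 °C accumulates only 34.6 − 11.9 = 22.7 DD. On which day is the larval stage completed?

day 3

Daily DD above 11.9 °C (capped at 22.7): 6.3, 15.1, 22.7, 22.7, 22.7, 14.6, 11.5, 6.9, 14.6, 7.0, 22.7, 2.9, 17.6.
Cumulative: 6.3, 21.4, 44.1, 66.8, 89.5, 104.1, 115.6, 122.5, 137.1, 144.1, 166.8, 169.7, 187.3.
The total first reaches 26 DD on day 3.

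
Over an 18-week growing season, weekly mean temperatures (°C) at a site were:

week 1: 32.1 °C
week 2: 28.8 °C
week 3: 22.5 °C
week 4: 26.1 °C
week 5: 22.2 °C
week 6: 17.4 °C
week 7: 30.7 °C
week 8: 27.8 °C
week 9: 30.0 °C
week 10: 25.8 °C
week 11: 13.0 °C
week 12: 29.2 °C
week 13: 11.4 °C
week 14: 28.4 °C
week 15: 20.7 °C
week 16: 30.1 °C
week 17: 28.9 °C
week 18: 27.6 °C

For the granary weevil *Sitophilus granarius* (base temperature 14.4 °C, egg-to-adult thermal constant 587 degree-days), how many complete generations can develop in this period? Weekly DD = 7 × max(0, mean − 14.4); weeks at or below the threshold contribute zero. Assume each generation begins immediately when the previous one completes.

Weekly DD (7 × max(0, T̄ − 14.4)): 123.9, 100.8, 56.7, 81.9, 54.6, 21.0, 114.1, 93.8, 109.2, 79.8, 0.0, 103.6, 0.0, 98.0, 44.1, 109.9, 101.5, 92.4.
Season total = 1385.3 DD.
Complete generations = ⌊1385.3 / 587⌋ = 2.

2 generations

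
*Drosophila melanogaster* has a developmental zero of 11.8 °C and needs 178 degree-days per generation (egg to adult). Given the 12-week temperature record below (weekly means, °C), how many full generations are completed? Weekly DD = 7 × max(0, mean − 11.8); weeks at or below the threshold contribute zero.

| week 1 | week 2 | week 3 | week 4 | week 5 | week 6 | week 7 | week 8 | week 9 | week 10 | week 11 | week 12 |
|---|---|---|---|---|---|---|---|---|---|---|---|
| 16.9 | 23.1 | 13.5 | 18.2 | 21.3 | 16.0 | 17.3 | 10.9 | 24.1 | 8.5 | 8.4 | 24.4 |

Weekly DD (7 × max(0, T̄ − 11.8)): 35.7, 79.1, 11.9, 44.8, 66.5, 29.4, 38.5, 0.0, 86.1, 0.0, 0.0, 88.2.
Season total = 480.2 DD.
Complete generations = ⌊480.2 / 178⌋ = 2.

2 generations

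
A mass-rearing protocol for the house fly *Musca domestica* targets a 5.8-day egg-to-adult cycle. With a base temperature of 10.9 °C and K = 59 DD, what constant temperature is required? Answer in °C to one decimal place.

21.1 °C

Required daily accumulation = 59 / 5.8 = 10.172 DD/day.
T = T_base + 10.172 = 10.9 + 10.172 = 21.072 ≈ 21.1 °C.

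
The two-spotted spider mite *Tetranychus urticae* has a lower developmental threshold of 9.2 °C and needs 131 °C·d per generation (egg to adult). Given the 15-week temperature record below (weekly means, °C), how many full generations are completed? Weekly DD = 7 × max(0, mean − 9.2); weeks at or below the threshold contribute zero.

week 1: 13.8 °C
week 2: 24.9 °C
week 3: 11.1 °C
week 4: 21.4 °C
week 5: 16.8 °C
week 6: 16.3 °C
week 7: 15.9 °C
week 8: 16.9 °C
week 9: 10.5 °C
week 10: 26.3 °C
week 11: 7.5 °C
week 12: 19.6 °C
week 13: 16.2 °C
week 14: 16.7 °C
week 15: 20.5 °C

6 generations

Weekly DD (7 × max(0, T̄ − 9.2)): 32.2, 109.9, 13.3, 85.4, 53.2, 49.7, 46.9, 53.9, 9.1, 119.7, 0.0, 72.8, 49.0, 52.5, 79.1.
Season total = 826.7 DD.
Complete generations = ⌊826.7 / 131⌋ = 6.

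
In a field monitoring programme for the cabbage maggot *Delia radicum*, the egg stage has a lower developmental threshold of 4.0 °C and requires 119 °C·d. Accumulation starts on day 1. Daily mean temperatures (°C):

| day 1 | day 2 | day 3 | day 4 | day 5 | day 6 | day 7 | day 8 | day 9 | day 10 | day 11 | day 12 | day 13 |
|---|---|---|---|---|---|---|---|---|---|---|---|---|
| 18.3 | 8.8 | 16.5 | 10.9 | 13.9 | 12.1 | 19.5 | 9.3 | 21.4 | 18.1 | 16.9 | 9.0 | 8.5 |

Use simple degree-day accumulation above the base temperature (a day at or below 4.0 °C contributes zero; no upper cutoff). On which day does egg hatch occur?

day 11

Daily DD above 4.0 °C: 14.3, 4.8, 12.5, 6.9, 9.9, 8.1, 15.5, 5.3, 17.4, 14.1, 12.9, 5.0, 4.5.
Cumulative: 14.3, 19.1, 31.6, 38.5, 48.4, 56.5, 72.0, 77.3, 94.7, 108.8, 121.7, 126.7, 131.2.
The total first reaches 119 DD on day 11.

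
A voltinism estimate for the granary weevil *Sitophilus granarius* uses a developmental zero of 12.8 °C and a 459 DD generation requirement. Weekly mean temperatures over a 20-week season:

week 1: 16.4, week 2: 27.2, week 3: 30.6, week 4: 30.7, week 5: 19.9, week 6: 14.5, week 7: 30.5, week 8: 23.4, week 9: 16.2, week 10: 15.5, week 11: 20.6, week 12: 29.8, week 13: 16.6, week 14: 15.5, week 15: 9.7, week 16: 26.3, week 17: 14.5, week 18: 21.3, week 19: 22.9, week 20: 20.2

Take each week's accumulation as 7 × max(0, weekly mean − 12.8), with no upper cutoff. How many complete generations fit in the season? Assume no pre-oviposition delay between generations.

2 generations

Weekly DD (7 × max(0, T̄ − 12.8)): 25.2, 100.8, 124.6, 125.3, 49.7, 11.9, 123.9, 74.2, 23.8, 18.9, 54.6, 119.0, 26.6, 18.9, 0.0, 94.5, 11.9, 59.5, 70.7, 51.8.
Season total = 1185.8 DD.
Complete generations = ⌊1185.8 / 459⌋ = 2.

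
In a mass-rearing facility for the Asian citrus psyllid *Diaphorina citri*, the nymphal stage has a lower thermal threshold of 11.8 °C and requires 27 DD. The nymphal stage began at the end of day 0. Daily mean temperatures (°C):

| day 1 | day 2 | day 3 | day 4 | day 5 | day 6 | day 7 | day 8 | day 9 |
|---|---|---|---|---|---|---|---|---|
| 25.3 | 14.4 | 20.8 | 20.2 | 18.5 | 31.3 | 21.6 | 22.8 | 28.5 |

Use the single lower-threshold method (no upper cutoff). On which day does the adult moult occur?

day 4

Daily DD above 11.8 °C: 13.5, 2.6, 9.0, 8.4, 6.7, 19.5, 9.8, 11.0, 16.7.
Cumulative: 13.5, 16.1, 25.1, 33.5, 40.2, 59.7, 69.5, 80.5, 97.2.
The total first reaches 27 DD on day 4.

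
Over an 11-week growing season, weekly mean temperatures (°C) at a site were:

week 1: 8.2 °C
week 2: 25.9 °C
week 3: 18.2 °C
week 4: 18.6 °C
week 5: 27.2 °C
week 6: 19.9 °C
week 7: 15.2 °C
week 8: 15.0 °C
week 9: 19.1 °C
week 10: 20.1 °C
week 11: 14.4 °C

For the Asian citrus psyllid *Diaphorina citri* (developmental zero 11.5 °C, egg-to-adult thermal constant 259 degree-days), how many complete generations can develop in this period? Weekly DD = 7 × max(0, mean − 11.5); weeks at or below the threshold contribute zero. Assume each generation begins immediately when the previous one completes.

Weekly DD (7 × max(0, T̄ − 11.5)): 0.0, 100.8, 46.9, 49.7, 109.9, 58.8, 25.9, 24.5, 53.2, 60.2, 20.3.
Season total = 550.2 DD.
Complete generations = ⌊550.2 / 259⌋ = 2.

2 generations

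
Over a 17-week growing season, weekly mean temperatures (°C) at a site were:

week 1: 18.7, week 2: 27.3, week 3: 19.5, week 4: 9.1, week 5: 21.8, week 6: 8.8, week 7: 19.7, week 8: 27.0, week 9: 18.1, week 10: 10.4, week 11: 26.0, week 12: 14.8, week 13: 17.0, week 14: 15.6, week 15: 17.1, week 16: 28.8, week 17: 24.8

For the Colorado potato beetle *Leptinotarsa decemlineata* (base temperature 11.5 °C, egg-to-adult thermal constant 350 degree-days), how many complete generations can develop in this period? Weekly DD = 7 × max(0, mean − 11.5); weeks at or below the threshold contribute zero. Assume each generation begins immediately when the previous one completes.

2 generations

Weekly DD (7 × max(0, T̄ − 11.5)): 50.4, 110.6, 56.0, 0.0, 72.1, 0.0, 57.4, 108.5, 46.2, 0.0, 101.5, 23.1, 38.5, 28.7, 39.2, 121.1, 93.1.
Season total = 946.4 DD.
Complete generations = ⌊946.4 / 350⌋ = 2.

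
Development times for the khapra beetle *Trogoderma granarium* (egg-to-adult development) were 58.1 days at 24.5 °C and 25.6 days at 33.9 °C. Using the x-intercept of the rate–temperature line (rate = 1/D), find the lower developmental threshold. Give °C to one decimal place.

17.1 °C

Under the model K = D·(T − T_b), so D₁·(T₁ − T_b) = D₂·(T₂ − T_b).
58.1·(24.5 − T_b) = 25.6·(33.9 − T_b)
T_b = (58.1·24.5 − 25.6·33.9) / (58.1 − 25.6) = 555.61 / 32.5 = 17.096 °C ≈ 17.1 °C.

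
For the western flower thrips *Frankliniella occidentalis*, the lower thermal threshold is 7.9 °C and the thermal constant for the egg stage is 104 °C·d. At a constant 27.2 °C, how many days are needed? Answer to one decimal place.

Daily accumulation = 27.2 − 7.9 = 19.3 DD/day.
Duration = 104 / 19.3 = 5.389 ≈ 5.4 days.

5.4 days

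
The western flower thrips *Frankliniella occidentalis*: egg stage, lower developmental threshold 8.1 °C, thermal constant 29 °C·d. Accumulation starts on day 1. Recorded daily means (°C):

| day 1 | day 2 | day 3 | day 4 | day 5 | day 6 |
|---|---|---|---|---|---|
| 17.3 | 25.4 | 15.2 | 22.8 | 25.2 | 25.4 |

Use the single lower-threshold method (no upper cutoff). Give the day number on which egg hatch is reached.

day 3

Daily DD above 8.1 °C: 9.2, 17.3, 7.1, 14.7, 17.1, 17.3.
Cumulative: 9.2, 26.5, 33.6, 48.3, 65.4, 82.7.
The total first reaches 29 DD on day 3.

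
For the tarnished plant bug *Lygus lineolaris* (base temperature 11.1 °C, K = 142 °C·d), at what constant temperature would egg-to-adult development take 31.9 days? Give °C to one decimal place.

15.6 °C

Required daily accumulation = 142 / 31.9 = 4.451 DD/day.
T = T_base + 4.451 = 11.1 + 4.451 = 15.551 ≈ 15.6 °C.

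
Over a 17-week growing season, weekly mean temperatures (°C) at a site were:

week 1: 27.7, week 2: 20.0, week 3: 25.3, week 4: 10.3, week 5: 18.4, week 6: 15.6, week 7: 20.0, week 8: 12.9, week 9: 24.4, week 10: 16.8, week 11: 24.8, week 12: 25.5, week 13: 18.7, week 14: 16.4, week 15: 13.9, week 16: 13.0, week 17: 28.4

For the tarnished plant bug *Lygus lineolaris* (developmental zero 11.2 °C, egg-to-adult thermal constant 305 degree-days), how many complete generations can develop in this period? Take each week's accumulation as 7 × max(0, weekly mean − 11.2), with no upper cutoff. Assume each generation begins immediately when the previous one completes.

3 generations

Weekly DD (7 × max(0, T̄ − 11.2)): 115.5, 61.6, 98.7, 0.0, 50.4, 30.8, 61.6, 11.9, 92.4, 39.2, 95.2, 100.1, 52.5, 36.4, 18.9, 12.6, 120.4.
Season total = 998.2 DD.
Complete generations = ⌊998.2 / 305⌋ = 3.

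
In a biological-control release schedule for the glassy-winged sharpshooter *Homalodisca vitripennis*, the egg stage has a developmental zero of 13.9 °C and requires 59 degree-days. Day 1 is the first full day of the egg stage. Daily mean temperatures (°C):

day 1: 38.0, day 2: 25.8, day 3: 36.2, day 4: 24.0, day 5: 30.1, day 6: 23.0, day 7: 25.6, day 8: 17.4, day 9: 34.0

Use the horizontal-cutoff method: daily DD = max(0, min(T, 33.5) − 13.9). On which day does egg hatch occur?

Daily DD above 13.9 °C (capped at 19.6): 19.6, 11.9, 19.6, 10.1, 16.2, 9.1, 11.7, 3.5, 19.6.
Cumulative: 19.6, 31.5, 51.1, 61.2, 77.4, 86.5, 98.2, 101.7, 121.3.
The total first reaches 59 DD on day 4.

day 4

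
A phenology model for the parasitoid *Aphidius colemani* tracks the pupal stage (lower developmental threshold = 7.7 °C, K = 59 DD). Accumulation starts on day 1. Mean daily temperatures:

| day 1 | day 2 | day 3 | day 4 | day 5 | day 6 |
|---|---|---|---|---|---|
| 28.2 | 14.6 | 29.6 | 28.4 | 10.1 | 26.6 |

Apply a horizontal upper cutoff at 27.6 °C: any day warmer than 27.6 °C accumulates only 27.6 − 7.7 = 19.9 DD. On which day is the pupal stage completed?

Daily DD above 7.7 °C (capped at 19.9): 19.9, 6.9, 19.9, 19.9, 2.4, 18.9.
Cumulative: 19.9, 26.8, 46.7, 66.6, 69.0, 87.9.
The total first reaches 59 DD on day 4.

day 4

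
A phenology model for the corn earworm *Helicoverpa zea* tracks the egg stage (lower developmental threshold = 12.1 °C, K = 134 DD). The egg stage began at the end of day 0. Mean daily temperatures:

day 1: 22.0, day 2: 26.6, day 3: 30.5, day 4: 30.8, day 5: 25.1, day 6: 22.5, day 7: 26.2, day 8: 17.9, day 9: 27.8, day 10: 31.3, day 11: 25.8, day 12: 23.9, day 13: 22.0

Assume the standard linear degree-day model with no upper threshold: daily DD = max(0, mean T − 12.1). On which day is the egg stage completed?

day 10

Daily DD above 12.1 °C: 9.9, 14.5, 18.4, 18.7, 13.0, 10.4, 14.1, 5.8, 15.7, 19.2, 13.7, 11.8, 9.9.
Cumulative: 9.9, 24.4, 42.8, 61.5, 74.5, 84.9, 99.0, 104.8, 120.5, 139.7, 153.4, 165.2, 175.1.
The total first reaches 134 DD on day 10.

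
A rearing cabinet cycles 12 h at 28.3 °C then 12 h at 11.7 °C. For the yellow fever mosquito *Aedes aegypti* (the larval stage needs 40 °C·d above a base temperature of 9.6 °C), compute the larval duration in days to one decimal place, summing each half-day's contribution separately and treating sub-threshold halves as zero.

Day half: max(0, 28.3 − 9.6) × 0.5 = 18.7 × 0.5 = 9.35 DD.
Night half: max(0, 11.7 − 9.6) × 0.5 = 2.1 × 0.5 = 1.05 DD.
Per 24 h: 10.40 DD/day.
Duration = 40 / 10.40 = 3.846 ≈ 3.8 days.

3.8 days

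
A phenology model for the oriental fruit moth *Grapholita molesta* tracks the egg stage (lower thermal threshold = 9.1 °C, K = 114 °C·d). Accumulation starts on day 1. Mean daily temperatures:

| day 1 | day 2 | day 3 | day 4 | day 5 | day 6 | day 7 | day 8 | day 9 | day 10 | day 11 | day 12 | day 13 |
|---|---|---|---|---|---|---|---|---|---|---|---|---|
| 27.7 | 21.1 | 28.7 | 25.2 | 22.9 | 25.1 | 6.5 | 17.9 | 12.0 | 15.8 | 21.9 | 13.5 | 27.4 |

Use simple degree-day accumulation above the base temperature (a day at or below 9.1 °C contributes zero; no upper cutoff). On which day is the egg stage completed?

Daily DD above 9.1 °C: 18.6, 12.0, 19.6, 16.1, 13.8, 16.0, 0.0, 8.8, 2.9, 6.7, 12.8, 4.4, 18.3.
Cumulative: 18.6, 30.6, 50.2, 66.3, 80.1, 96.1, 96.1, 104.9, 107.8, 114.5, 127.3, 131.7, 150.0.
The total first reaches 114 DD on day 10.

day 10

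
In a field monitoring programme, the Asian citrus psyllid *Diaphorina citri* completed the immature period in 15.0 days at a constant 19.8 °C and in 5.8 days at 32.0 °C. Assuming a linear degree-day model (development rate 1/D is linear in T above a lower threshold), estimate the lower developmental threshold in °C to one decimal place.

12.1 °C

Under the model K = D·(T − T_b), so D₁·(T₁ − T_b) = D₂·(T₂ − T_b).
15.0·(19.8 − T_b) = 5.8·(32.0 − T_b)
T_b = (15.0·19.8 − 5.8·32.0) / (15.0 − 5.8) = 111.40 / 9.2 = 12.109 °C ≈ 12.1 °C.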